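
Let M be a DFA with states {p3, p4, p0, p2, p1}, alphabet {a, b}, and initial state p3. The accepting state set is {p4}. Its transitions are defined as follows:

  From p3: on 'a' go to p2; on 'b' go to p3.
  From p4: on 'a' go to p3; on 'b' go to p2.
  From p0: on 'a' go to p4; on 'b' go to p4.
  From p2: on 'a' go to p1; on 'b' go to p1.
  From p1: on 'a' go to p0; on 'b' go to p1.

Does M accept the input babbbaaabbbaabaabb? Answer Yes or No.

No

p3 → p3 → p2 → p1 → p1 → p1 → p0 → p4 → p3 → p3 → p3 → p3 → p2 → p1 → p1 → p0 → p4 → p2 → p1
End state p1 is not accepting.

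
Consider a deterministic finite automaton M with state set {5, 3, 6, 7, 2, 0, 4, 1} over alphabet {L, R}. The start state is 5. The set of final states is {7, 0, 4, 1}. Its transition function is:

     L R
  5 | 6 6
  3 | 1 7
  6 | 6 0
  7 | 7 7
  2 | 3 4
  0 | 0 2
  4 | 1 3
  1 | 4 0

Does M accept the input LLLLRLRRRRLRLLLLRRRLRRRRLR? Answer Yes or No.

Yes

Trace: 5 -L-> 6 -L-> 6 -L-> 6 -L-> 6 -R-> 0 -L-> 0 -R-> 2 -R-> 4 -R-> 3 -R-> 7 -L-> 7 -R-> 7 -L-> 7 -L-> 7 -L-> 7 -L-> 7 -R-> 7 -R-> 7 -R-> 7 -L-> 7 -R-> 7 -R-> 7 -R-> 7 -R-> 7 -L-> 7 -R-> 7
End state 7 is accepting.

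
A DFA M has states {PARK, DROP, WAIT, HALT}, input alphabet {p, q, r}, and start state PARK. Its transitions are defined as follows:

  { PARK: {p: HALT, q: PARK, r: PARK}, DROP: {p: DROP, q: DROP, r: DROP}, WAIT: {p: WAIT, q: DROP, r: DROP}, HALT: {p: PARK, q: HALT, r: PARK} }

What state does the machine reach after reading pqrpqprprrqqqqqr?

PARK

start at PARK
read 'p': PARK → HALT
read 'q': HALT → HALT
read 'r': HALT → PARK
read 'p': PARK → HALT
read 'q': HALT → HALT
read 'p': HALT → PARK
read 'r': PARK → PARK
read 'p': PARK → HALT
read 'r': HALT → PARK
read 'r': PARK → PARK
read 'q': PARK → PARK
read 'q': PARK → PARK
read 'q': PARK → PARK
read 'q': PARK → PARK
read 'q': PARK → PARK
read 'r': PARK → PARK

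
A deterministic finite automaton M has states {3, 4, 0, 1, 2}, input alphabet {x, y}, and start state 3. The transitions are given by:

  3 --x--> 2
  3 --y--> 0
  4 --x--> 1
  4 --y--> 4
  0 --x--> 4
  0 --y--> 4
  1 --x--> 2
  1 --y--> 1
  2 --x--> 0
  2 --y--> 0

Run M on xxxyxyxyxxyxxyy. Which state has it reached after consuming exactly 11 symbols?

start at 3
read 'x': 3 → 2
read 'x': 2 → 0
read 'x': 0 → 4
read 'y': 4 → 4
read 'x': 4 → 1
read 'y': 1 → 1
read 'x': 1 → 2
read 'y': 2 → 0
read 'x': 0 → 4
read 'x': 4 → 1
read 'y': 1 → 1
After 11 symbols: 1.

1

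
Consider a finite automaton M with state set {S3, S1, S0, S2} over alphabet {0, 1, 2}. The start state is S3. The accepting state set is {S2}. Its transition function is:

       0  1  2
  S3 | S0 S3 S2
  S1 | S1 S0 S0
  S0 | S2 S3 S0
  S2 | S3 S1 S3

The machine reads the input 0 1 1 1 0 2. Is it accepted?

No

start at S3
read '0': S3 → S0
read '1': S0 → S3
read '1': S3 → S3
read '1': S3 → S3
read '0': S3 → S0
read '2': S0 → S0
End state S0 is not accepting.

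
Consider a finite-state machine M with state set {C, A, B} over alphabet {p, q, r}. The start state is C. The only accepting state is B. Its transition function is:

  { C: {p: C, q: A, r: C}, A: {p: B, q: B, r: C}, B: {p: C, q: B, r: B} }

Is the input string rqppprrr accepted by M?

Trace: C -r-> C -q-> A -p-> B -p-> C -p-> C -r-> C -r-> C -r-> C
End state C is not accepting.

No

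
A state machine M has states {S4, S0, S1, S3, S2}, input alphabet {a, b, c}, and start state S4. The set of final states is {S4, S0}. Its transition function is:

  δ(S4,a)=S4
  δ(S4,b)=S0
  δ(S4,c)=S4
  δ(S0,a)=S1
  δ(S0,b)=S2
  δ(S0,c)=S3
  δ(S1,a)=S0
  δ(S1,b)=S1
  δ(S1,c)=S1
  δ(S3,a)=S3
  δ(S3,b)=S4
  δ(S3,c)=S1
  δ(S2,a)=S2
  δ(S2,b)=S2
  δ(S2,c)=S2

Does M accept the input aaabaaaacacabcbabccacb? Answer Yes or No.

S4 → S4 → S4 → S4 → S0 → S1 → S0 → S1 → S0 → S3 → S3 → S1 → S0 → S2 → S2 → S2 → S2 → S2 → S2 → S2 → S2 → S2 → S2
End state S2 is not accepting.

No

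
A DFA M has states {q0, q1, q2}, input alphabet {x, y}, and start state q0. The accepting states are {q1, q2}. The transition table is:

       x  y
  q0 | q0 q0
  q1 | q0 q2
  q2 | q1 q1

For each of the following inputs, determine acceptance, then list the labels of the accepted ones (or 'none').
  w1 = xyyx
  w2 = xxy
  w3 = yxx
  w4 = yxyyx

none

w1: q0 → q0 → q0 → q0 → q0  → end q0, rejected
w2: q0 → q0 → q0 → q0  → end q0, rejected
w3: q0 → q0 → q0 → q0  → end q0, rejected
w4: q0 → q0 → q0 → q0 → q0 → q0  → end q0, rejected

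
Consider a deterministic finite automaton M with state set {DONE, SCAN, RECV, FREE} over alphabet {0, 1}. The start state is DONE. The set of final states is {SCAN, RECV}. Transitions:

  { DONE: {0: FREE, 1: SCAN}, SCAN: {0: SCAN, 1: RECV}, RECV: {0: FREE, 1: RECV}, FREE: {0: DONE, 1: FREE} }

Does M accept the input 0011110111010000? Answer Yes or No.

Trace: DONE -0-> FREE -0-> DONE -1-> SCAN -1-> RECV -1-> RECV -1-> RECV -0-> FREE -1-> FREE -1-> FREE -1-> FREE -0-> DONE -1-> SCAN -0-> SCAN -0-> SCAN -0-> SCAN -0-> SCAN
End state SCAN is accepting.

Yes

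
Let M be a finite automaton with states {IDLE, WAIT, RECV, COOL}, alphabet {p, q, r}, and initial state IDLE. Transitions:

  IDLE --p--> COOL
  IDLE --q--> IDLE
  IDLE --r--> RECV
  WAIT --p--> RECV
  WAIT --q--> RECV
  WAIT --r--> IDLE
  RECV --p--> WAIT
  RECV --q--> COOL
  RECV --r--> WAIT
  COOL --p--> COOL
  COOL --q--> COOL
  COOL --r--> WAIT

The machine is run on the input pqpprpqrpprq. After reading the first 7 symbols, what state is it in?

IDLE → COOL → COOL → COOL → COOL → WAIT → RECV → COOL
After 7 symbols: COOL.

COOL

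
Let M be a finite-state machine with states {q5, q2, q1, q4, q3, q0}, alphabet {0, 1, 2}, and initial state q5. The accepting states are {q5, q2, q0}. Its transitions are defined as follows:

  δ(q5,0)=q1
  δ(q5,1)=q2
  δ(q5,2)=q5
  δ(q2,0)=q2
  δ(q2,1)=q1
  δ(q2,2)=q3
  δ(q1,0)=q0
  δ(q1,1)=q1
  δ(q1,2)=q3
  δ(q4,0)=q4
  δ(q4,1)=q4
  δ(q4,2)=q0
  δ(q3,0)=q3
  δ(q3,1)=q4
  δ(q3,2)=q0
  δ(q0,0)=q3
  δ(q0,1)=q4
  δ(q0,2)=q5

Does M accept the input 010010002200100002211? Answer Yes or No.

Trace: q5 -0-> q1 -1-> q1 -0-> q0 -0-> q3 -1-> q4 -0-> q4 -0-> q4 -0-> q4 -2-> q0 -2-> q5 -0-> q1 -0-> q0 -1-> q4 -0-> q4 -0-> q4 -0-> q4 -0-> q4 -2-> q0 -2-> q5 -1-> q2 -1-> q1
End state q1 is not accepting.

No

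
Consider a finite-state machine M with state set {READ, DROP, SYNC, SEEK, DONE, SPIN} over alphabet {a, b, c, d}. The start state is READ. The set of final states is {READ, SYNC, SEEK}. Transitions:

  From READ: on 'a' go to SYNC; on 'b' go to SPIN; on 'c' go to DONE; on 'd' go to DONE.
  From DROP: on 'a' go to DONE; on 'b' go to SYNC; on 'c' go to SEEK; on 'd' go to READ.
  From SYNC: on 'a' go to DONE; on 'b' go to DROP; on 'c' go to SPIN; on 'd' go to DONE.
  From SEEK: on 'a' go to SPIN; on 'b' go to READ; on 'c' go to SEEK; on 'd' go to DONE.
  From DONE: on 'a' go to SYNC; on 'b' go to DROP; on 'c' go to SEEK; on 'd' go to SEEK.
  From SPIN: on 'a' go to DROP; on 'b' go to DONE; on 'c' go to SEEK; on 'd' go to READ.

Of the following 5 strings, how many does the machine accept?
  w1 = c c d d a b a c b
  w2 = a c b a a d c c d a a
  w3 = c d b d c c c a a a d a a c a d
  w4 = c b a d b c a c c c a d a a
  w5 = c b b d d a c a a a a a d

2

w1:
  start at READ
  read 'c': READ → DONE
  read 'c': DONE → SEEK
  read 'd': SEEK → DONE
  read 'd': DONE → SEEK
  read 'a': SEEK → SPIN
  read 'b': SPIN → DONE
  read 'a': DONE → SYNC
  read 'c': SYNC → SPIN
  read 'b': SPIN → DONE
  end DONE, rejected
w2:
  start at READ
  read 'a': READ → SYNC
  read 'c': SYNC → SPIN
  read 'b': SPIN → DONE
  read 'a': DONE → SYNC
  read 'a': SYNC → DONE
  read 'd': DONE → SEEK
  read 'c': SEEK → SEEK
  read 'c': SEEK → SEEK
  read 'd': SEEK → DONE
  read 'a': DONE → SYNC
  read 'a': SYNC → DONE
  end DONE, rejected
w3:
  start at READ
  read 'c': READ → DONE
  read 'd': DONE → SEEK
  read 'b': SEEK → READ
  read 'd': READ → DONE
  read 'c': DONE → SEEK
  read 'c': SEEK → SEEK
  read 'c': SEEK → SEEK
  read 'a': SEEK → SPIN
  read 'a': SPIN → DROP
  read 'a': DROP → DONE
  read 'd': DONE → SEEK
  read 'a': SEEK → SPIN
  read 'a': SPIN → DROP
  read 'c': DROP → SEEK
  read 'a': SEEK → SPIN
  read 'd': SPIN → READ
  end READ, accepted
w4:
  start at READ
  read 'c': READ → DONE
  read 'b': DONE → DROP
  read 'a': DROP → DONE
  read 'd': DONE → SEEK
  read 'b': SEEK → READ
  read 'c': READ → DONE
  read 'a': DONE → SYNC
  read 'c': SYNC → SPIN
  read 'c': SPIN → SEEK
  read 'c': SEEK → SEEK
  read 'a': SEEK → SPIN
  read 'd': SPIN → READ
  read 'a': READ → SYNC
  read 'a': SYNC → DONE
  end DONE, rejected
w5:
  start at READ
  read 'c': READ → DONE
  read 'b': DONE → DROP
  read 'b': DROP → SYNC
  read 'd': SYNC → DONE
  read 'd': DONE → SEEK
  read 'a': SEEK → SPIN
  read 'c': SPIN → SEEK
  read 'a': SEEK → SPIN
  read 'a': SPIN → DROP
  read 'a': DROP → DONE
  read 'a': DONE → SYNC
  read 'a': SYNC → DONE
  read 'd': DONE → SEEK
  end SEEK, accepted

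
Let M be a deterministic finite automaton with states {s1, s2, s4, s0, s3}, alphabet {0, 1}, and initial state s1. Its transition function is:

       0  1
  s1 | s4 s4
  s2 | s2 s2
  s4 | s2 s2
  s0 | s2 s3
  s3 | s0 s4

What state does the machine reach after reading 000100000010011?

s2

Trace: s1 -0-> s4 -0-> s2 -0-> s2 -1-> s2 -0-> s2 -0-> s2 -0-> s2 -0-> s2 -0-> s2 -0-> s2 -1-> s2 -0-> s2 -0-> s2 -1-> s2 -1-> s2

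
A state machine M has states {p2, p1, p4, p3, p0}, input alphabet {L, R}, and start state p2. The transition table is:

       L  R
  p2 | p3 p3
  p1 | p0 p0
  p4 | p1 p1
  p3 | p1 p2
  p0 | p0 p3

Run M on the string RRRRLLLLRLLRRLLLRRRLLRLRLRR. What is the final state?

p2

Trace: p2 -R-> p3 -R-> p2 -R-> p3 -R-> p2 -L-> p3 -L-> p1 -L-> p0 -L-> p0 -R-> p3 -L-> p1 -L-> p0 -R-> p3 -R-> p2 -L-> p3 -L-> p1 -L-> p0 -R-> p3 -R-> p2 -R-> p3 -L-> p1 -L-> p0 -R-> p3 -L-> p1 -R-> p0 -L-> p0 -R-> p3 -R-> p2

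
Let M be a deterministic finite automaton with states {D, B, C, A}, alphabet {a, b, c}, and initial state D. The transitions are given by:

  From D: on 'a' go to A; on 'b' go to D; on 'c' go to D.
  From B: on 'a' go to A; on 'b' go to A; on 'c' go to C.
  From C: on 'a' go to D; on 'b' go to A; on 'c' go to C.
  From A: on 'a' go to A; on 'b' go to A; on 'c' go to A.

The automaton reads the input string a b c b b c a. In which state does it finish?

start at D
read 'a': D → A
read 'b': A → A
read 'c': A → A
read 'b': A → A
read 'b': A → A
read 'c': A → A
read 'a': A → A

A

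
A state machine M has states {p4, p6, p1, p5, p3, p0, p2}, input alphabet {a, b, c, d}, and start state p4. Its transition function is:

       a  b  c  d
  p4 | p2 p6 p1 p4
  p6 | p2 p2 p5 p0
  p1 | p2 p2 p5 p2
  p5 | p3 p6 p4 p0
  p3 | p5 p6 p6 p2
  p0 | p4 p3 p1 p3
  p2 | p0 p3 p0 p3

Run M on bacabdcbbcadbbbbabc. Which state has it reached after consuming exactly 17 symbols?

p2

start at p4
read 'b': p4 → p6
read 'a': p6 → p2
read 'c': p2 → p0
read 'a': p0 → p4
read 'b': p4 → p6
read 'd': p6 → p0
read 'c': p0 → p1
read 'b': p1 → p2
read 'b': p2 → p3
read 'c': p3 → p6
read 'a': p6 → p2
read 'd': p2 → p3
read 'b': p3 → p6
read 'b': p6 → p2
read 'b': p2 → p3
read 'b': p3 → p6
read 'a': p6 → p2
After 17 symbols: p2.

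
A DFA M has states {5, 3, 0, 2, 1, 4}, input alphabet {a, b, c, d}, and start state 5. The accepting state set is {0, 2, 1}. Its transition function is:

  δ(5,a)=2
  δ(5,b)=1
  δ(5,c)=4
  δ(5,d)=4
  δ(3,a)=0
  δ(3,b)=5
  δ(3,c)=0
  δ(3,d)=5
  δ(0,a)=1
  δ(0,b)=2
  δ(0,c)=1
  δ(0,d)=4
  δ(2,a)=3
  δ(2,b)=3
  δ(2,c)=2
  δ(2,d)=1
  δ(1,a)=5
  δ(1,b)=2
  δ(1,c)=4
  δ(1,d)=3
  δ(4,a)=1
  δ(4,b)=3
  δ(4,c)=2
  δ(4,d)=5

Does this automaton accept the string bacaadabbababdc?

Trace: 5 -b-> 1 -a-> 5 -c-> 4 -a-> 1 -a-> 5 -d-> 4 -a-> 1 -b-> 2 -b-> 3 -a-> 0 -b-> 2 -a-> 3 -b-> 5 -d-> 4 -c-> 2
End state 2 is accepting.

Yes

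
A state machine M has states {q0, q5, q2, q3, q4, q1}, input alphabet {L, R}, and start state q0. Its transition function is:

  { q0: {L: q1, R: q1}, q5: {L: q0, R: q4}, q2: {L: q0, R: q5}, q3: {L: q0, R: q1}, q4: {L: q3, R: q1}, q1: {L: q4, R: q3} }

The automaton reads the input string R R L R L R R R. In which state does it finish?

q1

Trace: q0 -R-> q1 -R-> q3 -L-> q0 -R-> q1 -L-> q4 -R-> q1 -R-> q3 -R-> q1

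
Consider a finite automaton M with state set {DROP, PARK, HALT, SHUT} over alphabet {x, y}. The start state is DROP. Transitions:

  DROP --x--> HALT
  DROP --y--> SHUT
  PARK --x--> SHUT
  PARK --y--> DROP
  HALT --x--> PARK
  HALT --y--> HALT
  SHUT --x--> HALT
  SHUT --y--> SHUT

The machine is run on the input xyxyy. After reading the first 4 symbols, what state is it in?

start at DROP
read 'x': DROP → HALT
read 'y': HALT → HALT
read 'x': HALT → PARK
read 'y': PARK → DROP
After 4 symbols: DROP.

DROP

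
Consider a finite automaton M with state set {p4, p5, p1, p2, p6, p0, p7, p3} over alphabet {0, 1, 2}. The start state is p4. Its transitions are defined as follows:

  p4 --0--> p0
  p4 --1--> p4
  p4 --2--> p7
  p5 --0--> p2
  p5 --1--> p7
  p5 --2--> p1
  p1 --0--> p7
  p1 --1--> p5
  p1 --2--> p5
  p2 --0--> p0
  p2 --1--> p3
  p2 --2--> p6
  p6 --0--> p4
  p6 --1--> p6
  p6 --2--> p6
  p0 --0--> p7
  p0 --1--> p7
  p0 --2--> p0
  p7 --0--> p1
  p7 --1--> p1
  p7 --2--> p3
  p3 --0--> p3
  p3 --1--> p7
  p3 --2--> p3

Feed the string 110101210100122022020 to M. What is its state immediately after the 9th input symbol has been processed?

p2

Trace: p4 -1-> p4 -1-> p4 -0-> p0 -1-> p7 -0-> p1 -1-> p5 -2-> p1 -1-> p5 -0-> p2
After 9 symbols: p2.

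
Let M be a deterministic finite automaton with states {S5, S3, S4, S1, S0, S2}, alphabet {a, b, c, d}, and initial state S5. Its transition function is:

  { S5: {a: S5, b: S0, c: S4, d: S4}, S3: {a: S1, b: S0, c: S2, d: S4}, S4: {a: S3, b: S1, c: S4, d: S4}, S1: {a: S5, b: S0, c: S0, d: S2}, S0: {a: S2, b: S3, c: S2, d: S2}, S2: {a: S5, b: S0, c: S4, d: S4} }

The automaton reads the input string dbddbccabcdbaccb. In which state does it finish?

S1

Trace: S5 -d-> S4 -b-> S1 -d-> S2 -d-> S4 -b-> S1 -c-> S0 -c-> S2 -a-> S5 -b-> S0 -c-> S2 -d-> S4 -b-> S1 -a-> S5 -c-> S4 -c-> S4 -b-> S1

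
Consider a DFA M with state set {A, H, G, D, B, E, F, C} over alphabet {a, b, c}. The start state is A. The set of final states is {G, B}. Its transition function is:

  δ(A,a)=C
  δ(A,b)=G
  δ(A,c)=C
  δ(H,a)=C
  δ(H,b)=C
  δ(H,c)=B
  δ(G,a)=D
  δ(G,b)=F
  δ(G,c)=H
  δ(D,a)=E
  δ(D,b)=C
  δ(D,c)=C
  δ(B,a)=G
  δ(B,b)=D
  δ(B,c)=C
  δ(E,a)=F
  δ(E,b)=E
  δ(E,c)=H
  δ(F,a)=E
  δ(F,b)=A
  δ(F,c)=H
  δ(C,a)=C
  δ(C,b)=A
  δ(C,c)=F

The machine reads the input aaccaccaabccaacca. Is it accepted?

Trace: A -a-> C -a-> C -c-> F -c-> H -a-> C -c-> F -c-> H -a-> C -a-> C -b-> A -c-> C -c-> F -a-> E -a-> F -c-> H -c-> B -a-> G
End state G is accepting.

Yes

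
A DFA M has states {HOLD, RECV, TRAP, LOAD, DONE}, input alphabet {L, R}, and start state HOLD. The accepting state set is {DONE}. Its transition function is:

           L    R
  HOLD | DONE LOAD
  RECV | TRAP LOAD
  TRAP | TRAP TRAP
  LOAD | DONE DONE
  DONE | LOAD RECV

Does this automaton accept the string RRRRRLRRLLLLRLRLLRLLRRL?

No

HOLD → LOAD → DONE → RECV → LOAD → DONE → LOAD → DONE → RECV → TRAP → TRAP → TRAP → TRAP → TRAP → TRAP → TRAP → TRAP → TRAP → TRAP → TRAP → TRAP → TRAP → TRAP → TRAP
End state TRAP is not accepting.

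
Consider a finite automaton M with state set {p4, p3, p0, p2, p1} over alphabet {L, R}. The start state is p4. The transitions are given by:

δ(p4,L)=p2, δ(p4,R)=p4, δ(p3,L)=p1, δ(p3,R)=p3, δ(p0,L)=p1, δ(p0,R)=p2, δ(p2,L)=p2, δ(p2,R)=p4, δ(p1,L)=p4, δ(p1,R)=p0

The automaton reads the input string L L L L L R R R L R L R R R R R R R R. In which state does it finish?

p4

start at p4
read 'L': p4 → p2
read 'L': p2 → p2
read 'L': p2 → p2
read 'L': p2 → p2
read 'L': p2 → p2
read 'R': p2 → p4
read 'R': p4 → p4
read 'R': p4 → p4
read 'L': p4 → p2
read 'R': p2 → p4
read 'L': p4 → p2
read 'R': p2 → p4
read 'R': p4 → p4
read 'R': p4 → p4
read 'R': p4 → p4
read 'R': p4 → p4
read 'R': p4 → p4
read 'R': p4 → p4
read 'R': p4 → p4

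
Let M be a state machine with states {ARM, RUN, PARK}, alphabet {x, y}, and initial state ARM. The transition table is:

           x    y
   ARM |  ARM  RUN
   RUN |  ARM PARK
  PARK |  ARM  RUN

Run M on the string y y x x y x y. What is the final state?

ARM → RUN → PARK → ARM → ARM → RUN → ARM → RUN

RUN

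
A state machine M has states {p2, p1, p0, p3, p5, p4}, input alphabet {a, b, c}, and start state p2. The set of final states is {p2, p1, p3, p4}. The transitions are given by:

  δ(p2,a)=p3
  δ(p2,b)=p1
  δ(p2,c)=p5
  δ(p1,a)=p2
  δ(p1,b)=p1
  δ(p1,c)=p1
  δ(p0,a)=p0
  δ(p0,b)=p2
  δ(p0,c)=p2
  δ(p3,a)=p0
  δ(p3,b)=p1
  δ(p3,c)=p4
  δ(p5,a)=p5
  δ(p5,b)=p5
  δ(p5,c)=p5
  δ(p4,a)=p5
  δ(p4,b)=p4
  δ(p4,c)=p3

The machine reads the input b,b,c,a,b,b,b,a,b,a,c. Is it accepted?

No

start at p2
read 'b': p2 → p1
read 'b': p1 → p1
read 'c': p1 → p1
read 'a': p1 → p2
read 'b': p2 → p1
read 'b': p1 → p1
read 'b': p1 → p1
read 'a': p1 → p2
read 'b': p2 → p1
read 'a': p1 → p2
read 'c': p2 → p5
End state p5 is not accepting.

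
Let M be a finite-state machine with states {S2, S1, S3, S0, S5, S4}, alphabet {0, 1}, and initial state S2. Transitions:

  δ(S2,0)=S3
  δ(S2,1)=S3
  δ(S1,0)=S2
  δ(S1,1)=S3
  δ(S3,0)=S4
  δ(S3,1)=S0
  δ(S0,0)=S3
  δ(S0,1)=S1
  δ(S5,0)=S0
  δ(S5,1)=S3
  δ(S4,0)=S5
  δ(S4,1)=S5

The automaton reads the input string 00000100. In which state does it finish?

Trace: S2 -0-> S3 -0-> S4 -0-> S5 -0-> S0 -0-> S3 -1-> S0 -0-> S3 -0-> S4

S4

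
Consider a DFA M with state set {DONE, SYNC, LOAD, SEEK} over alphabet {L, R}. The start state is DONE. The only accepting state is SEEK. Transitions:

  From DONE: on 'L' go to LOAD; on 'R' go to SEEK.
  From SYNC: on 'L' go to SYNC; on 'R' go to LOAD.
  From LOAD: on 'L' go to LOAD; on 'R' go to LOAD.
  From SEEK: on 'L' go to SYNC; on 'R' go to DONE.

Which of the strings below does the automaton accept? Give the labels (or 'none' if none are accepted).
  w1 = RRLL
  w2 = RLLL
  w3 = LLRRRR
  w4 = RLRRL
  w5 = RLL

none

w1: DONE → SEEK → DONE → LOAD → LOAD  → end LOAD, rejected
w2: DONE → SEEK → SYNC → SYNC → SYNC  → end SYNC, rejected
w3: DONE → LOAD → LOAD → LOAD → LOAD → LOAD → LOAD  → end LOAD, rejected
w4: DONE → SEEK → SYNC → LOAD → LOAD → LOAD  → end LOAD, rejected
w5: DONE → SEEK → SYNC → SYNC  → end SYNC, rejected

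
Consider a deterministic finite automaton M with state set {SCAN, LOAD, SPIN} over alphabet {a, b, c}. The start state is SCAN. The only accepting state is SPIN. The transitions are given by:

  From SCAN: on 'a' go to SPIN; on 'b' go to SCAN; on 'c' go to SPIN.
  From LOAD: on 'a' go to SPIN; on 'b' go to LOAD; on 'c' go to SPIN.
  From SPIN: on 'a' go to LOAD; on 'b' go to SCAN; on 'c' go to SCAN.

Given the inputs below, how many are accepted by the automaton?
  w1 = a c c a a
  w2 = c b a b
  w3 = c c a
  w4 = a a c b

2

w1:
  start at SCAN
  read 'a': SCAN → SPIN
  read 'c': SPIN → SCAN
  read 'c': SCAN → SPIN
  read 'a': SPIN → LOAD
  read 'a': LOAD → SPIN
  end SPIN, accepted
w2:
  start at SCAN
  read 'c': SCAN → SPIN
  read 'b': SPIN → SCAN
  read 'a': SCAN → SPIN
  read 'b': SPIN → SCAN
  end SCAN, rejected
w3:
  start at SCAN
  read 'c': SCAN → SPIN
  read 'c': SPIN → SCAN
  read 'a': SCAN → SPIN
  end SPIN, accepted
w4:
  start at SCAN
  read 'a': SCAN → SPIN
  read 'a': SPIN → LOAD
  read 'c': LOAD → SPIN
  read 'b': SPIN → SCAN
  end SCAN, rejected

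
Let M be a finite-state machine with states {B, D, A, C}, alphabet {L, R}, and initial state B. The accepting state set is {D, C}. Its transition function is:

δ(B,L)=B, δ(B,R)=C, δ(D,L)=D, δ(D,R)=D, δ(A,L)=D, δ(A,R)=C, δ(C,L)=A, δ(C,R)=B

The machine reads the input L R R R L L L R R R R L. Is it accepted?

B → B → C → B → C → A → D → D → D → D → D → D → D
End state D is accepting.

Yes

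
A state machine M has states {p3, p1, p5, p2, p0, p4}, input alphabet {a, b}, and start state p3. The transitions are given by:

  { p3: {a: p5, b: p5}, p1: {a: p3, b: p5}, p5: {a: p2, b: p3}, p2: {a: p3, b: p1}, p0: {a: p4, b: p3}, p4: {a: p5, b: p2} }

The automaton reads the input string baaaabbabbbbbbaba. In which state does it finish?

Trace: p3 -b-> p5 -a-> p2 -a-> p3 -a-> p5 -a-> p2 -b-> p1 -b-> p5 -a-> p2 -b-> p1 -b-> p5 -b-> p3 -b-> p5 -b-> p3 -b-> p5 -a-> p2 -b-> p1 -a-> p3

p3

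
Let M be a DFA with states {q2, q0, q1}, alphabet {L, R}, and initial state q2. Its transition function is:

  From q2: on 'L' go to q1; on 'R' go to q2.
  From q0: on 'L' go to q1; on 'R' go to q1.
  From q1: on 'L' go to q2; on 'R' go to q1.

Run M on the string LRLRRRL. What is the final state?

start at q2
read 'L': q2 → q1
read 'R': q1 → q1
read 'L': q1 → q2
read 'R': q2 → q2
read 'R': q2 → q2
read 'R': q2 → q2
read 'L': q2 → q1

q1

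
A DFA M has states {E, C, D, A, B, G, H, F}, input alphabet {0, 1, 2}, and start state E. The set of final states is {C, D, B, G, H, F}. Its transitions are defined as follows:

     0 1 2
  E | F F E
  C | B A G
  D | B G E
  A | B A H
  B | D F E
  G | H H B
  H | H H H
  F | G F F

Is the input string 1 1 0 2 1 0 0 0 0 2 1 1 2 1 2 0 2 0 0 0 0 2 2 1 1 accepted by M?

E → F → F → G → B → F → G → H → H → H → H → H → H → H → H → H → H → H → H → H → H → H → H → H → H → H
End state H is accepting.

Yes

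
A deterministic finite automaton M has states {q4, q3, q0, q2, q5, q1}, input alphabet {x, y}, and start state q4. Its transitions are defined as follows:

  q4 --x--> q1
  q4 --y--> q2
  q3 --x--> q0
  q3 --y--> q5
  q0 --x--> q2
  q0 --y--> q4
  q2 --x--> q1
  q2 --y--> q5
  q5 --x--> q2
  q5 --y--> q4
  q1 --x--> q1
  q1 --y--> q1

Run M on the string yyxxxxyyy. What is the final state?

q1

q4 → q2 → q5 → q2 → q1 → q1 → q1 → q1 → q1 → q1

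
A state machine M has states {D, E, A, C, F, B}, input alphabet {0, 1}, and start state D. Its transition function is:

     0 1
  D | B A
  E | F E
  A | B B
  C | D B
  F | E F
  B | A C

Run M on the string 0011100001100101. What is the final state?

A

Trace: D -0-> B -0-> A -1-> B -1-> C -1-> B -0-> A -0-> B -0-> A -0-> B -1-> C -1-> B -0-> A -0-> B -1-> C -0-> D -1-> A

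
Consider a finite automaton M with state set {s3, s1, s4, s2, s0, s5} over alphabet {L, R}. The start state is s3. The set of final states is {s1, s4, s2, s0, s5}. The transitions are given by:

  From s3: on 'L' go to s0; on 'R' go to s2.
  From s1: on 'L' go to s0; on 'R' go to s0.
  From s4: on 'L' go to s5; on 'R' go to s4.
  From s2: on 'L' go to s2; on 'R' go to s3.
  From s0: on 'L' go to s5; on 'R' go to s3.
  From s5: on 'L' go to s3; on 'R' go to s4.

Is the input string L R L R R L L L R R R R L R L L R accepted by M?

Yes

s3 → s0 → s3 → s0 → s3 → s2 → s2 → s2 → s2 → s3 → s2 → s3 → s2 → s2 → s3 → s0 → s5 → s4
End state s4 is accepting.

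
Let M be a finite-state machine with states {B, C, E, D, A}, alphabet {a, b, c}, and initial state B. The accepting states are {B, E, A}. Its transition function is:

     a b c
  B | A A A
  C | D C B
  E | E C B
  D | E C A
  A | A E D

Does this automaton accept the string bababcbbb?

Trace: B -b-> A -a-> A -b-> E -a-> E -b-> C -c-> B -b-> A -b-> E -b-> C
End state C is not accepting.

No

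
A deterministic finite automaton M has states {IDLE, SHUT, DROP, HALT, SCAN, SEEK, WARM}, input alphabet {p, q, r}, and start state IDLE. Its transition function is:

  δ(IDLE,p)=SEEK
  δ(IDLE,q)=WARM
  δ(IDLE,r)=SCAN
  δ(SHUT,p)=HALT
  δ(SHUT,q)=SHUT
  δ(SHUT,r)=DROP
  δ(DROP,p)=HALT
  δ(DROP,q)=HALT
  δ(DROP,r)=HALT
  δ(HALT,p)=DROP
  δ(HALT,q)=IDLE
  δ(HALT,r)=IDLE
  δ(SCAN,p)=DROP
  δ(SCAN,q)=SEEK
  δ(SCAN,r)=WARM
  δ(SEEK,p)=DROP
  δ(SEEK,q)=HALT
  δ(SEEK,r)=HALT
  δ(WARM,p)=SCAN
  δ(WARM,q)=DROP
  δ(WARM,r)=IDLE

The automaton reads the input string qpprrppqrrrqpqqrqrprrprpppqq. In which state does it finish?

IDLE

IDLE → WARM → SCAN → DROP → HALT → IDLE → SEEK → DROP → HALT → IDLE → SCAN → WARM → DROP → HALT → IDLE → WARM → IDLE → WARM → IDLE → SEEK → HALT → IDLE → SEEK → HALT → DROP → HALT → DROP → HALT → IDLE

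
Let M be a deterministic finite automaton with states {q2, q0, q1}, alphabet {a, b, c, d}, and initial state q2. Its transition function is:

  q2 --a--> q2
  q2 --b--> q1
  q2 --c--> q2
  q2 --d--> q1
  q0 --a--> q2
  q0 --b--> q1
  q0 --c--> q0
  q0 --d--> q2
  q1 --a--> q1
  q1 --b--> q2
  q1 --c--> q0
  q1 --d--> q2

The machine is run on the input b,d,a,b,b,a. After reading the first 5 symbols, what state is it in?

q2

Trace: q2 -b-> q1 -d-> q2 -a-> q2 -b-> q1 -b-> q2
After 5 symbols: q2.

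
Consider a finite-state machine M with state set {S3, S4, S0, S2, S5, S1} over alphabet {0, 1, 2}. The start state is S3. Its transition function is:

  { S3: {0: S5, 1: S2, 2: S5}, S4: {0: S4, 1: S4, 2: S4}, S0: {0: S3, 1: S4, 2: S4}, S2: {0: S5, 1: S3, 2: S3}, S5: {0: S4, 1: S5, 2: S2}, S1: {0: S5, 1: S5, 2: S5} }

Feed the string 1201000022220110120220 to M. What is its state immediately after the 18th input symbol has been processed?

start at S3
read '1': S3 → S2
read '2': S2 → S3
read '0': S3 → S5
read '1': S5 → S5
read '0': S5 → S4
read '0': S4 → S4
read '0': S4 → S4
read '0': S4 → S4
read '2': S4 → S4
read '2': S4 → S4
read '2': S4 → S4
read '2': S4 → S4
read '0': S4 → S4
read '1': S4 → S4
read '1': S4 → S4
read '0': S4 → S4
read '1': S4 → S4
read '2': S4 → S4
After 18 symbols: S4.

S4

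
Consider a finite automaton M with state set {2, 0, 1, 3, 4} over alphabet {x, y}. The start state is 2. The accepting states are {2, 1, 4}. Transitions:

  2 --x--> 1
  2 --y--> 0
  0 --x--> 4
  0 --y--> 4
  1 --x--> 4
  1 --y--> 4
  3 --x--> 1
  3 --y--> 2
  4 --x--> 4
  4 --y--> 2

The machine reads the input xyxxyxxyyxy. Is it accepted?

Yes

Trace: 2 -x-> 1 -y-> 4 -x-> 4 -x-> 4 -y-> 2 -x-> 1 -x-> 4 -y-> 2 -y-> 0 -x-> 4 -y-> 2
End state 2 is accepting.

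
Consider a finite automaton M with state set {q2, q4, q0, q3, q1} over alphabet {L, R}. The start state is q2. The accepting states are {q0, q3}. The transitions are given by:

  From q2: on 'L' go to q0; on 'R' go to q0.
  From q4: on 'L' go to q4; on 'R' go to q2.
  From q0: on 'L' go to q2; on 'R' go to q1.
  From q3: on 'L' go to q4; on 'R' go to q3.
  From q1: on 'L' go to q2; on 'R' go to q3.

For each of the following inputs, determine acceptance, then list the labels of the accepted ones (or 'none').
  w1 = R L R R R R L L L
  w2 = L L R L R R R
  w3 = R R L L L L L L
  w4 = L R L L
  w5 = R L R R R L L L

w1: q2 → q0 → q2 → q0 → q1 → q3 → q3 → q4 → q4 → q4  → end q4, rejected
w2: q2 → q0 → q2 → q0 → q2 → q0 → q1 → q3  → end q3, accepted
w3: q2 → q0 → q1 → q2 → q0 → q2 → q0 → q2 → q0  → end q0, accepted
w4: q2 → q0 → q1 → q2 → q0  → end q0, accepted
w5: q2 → q0 → q2 → q0 → q1 → q3 → q4 → q4 → q4  → end q4, rejected

w2, w3, w4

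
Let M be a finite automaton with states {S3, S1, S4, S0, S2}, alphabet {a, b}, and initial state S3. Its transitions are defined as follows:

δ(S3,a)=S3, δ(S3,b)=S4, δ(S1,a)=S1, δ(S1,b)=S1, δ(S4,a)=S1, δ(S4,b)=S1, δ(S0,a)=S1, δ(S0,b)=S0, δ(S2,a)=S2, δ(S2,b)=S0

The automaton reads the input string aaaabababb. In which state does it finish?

S1

start at S3
read 'a': S3 → S3
read 'a': S3 → S3
read 'a': S3 → S3
read 'a': S3 → S3
read 'b': S3 → S4
read 'a': S4 → S1
read 'b': S1 → S1
read 'a': S1 → S1
read 'b': S1 → S1
read 'b': S1 → S1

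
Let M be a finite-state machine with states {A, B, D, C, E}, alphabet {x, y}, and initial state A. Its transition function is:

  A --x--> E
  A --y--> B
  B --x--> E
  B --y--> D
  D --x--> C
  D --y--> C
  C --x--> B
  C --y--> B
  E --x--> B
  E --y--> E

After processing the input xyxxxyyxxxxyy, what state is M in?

E

A → E → E → B → E → B → D → C → B → E → B → E → E → E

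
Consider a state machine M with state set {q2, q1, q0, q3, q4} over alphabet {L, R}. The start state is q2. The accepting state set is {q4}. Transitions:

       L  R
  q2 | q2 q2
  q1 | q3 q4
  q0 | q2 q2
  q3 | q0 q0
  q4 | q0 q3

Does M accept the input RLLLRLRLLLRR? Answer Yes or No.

No

start at q2
read 'R': q2 → q2
read 'L': q2 → q2
read 'L': q2 → q2
read 'L': q2 → q2
read 'R': q2 → q2
read 'L': q2 → q2
read 'R': q2 → q2
read 'L': q2 → q2
read 'L': q2 → q2
read 'L': q2 → q2
read 'R': q2 → q2
read 'R': q2 → q2
End state q2 is not accepting.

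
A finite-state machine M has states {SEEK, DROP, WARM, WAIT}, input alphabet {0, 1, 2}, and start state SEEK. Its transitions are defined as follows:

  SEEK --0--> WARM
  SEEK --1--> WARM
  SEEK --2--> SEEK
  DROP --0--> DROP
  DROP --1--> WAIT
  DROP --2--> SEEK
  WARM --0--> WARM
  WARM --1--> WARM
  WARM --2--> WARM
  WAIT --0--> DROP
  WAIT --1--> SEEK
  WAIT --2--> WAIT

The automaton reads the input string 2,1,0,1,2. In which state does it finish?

WARM

Trace: SEEK -2-> SEEK -1-> WARM -0-> WARM -1-> WARM -2-> WARM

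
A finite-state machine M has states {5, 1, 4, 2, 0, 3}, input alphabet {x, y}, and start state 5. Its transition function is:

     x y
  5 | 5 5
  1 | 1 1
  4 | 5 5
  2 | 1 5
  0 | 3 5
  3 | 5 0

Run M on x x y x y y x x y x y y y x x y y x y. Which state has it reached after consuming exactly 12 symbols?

5

5 → 5 → 5 → 5 → 5 → 5 → 5 → 5 → 5 → 5 → 5 → 5 → 5
After 12 symbols: 5.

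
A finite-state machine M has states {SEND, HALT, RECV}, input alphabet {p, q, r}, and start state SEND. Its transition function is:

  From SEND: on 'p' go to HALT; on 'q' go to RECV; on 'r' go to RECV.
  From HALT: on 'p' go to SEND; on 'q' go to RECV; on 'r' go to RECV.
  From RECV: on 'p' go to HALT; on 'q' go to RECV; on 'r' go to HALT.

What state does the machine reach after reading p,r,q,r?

HALT

start at SEND
read 'p': SEND → HALT
read 'r': HALT → RECV
read 'q': RECV → RECV
read 'r': RECV → HALT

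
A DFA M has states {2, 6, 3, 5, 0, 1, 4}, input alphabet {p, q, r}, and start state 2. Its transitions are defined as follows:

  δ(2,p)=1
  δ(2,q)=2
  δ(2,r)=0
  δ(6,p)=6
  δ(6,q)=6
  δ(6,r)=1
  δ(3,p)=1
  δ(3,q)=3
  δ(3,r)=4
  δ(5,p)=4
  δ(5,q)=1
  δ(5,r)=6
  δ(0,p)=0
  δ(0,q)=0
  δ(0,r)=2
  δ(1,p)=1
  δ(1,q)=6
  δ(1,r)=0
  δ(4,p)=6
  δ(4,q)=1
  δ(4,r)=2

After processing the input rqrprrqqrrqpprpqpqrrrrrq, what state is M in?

2 → 0 → 0 → 2 → 1 → 0 → 2 → 2 → 2 → 0 → 2 → 2 → 1 → 1 → 0 → 0 → 0 → 0 → 0 → 2 → 0 → 2 → 0 → 2 → 2

2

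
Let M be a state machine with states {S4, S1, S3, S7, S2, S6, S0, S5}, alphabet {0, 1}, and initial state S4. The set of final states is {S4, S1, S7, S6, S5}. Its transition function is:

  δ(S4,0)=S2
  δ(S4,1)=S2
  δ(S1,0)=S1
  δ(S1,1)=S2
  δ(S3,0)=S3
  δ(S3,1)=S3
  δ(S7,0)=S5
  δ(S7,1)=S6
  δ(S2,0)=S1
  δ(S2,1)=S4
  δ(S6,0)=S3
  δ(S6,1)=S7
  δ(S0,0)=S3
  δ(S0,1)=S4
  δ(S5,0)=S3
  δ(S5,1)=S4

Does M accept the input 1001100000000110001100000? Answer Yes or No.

Yes

S4 → S2 → S1 → S1 → S2 → S4 → S2 → S1 → S1 → S1 → S1 → S1 → S1 → S1 → S2 → S4 → S2 → S1 → S1 → S2 → S4 → S2 → S1 → S1 → S1 → S1
End state S1 is accepting.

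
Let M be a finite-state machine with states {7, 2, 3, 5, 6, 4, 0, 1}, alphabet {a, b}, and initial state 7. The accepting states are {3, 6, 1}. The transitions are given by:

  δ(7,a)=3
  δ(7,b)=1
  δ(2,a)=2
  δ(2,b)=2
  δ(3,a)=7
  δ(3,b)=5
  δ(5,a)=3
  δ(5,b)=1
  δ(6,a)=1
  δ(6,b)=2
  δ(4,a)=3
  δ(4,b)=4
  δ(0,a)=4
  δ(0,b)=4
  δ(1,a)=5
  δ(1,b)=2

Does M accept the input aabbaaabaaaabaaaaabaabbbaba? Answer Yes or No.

Trace: 7 -a-> 3 -a-> 7 -b-> 1 -b-> 2 -a-> 2 -a-> 2 -a-> 2 -b-> 2 -a-> 2 -a-> 2 -a-> 2 -a-> 2 -b-> 2 -a-> 2 -a-> 2 -a-> 2 -a-> 2 -a-> 2 -b-> 2 -a-> 2 -a-> 2 -b-> 2 -b-> 2 -b-> 2 -a-> 2 -b-> 2 -a-> 2
End state 2 is not accepting.

No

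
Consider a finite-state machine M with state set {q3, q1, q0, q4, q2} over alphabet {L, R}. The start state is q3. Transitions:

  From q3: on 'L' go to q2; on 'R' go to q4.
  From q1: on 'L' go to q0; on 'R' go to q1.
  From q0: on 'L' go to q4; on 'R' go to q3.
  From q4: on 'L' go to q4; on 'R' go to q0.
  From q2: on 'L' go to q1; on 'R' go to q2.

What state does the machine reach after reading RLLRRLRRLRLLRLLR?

q0

start at q3
read 'R': q3 → q4
read 'L': q4 → q4
read 'L': q4 → q4
read 'R': q4 → q0
read 'R': q0 → q3
read 'L': q3 → q2
read 'R': q2 → q2
read 'R': q2 → q2
read 'L': q2 → q1
read 'R': q1 → q1
read 'L': q1 → q0
read 'L': q0 → q4
read 'R': q4 → q0
read 'L': q0 → q4
read 'L': q4 → q4
read 'R': q4 → q0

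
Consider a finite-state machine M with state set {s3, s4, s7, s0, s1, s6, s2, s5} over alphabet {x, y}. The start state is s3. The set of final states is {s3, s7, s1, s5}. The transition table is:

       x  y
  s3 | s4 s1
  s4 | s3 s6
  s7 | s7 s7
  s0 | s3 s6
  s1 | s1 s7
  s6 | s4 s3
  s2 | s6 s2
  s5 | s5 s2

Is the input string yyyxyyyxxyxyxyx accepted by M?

Trace: s3 -y-> s1 -y-> s7 -y-> s7 -x-> s7 -y-> s7 -y-> s7 -y-> s7 -x-> s7 -x-> s7 -y-> s7 -x-> s7 -y-> s7 -x-> s7 -y-> s7 -x-> s7
End state s7 is accepting.

Yes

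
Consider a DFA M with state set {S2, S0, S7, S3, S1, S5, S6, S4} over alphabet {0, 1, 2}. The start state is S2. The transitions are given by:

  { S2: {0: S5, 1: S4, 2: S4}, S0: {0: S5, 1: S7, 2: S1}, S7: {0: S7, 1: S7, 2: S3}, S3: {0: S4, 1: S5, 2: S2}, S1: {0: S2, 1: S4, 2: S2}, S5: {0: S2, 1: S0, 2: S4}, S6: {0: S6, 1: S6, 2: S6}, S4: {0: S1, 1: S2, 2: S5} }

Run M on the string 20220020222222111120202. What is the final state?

Trace: S2 -2-> S4 -0-> S1 -2-> S2 -2-> S4 -0-> S1 -0-> S2 -2-> S4 -0-> S1 -2-> S2 -2-> S4 -2-> S5 -2-> S4 -2-> S5 -2-> S4 -1-> S2 -1-> S4 -1-> S2 -1-> S4 -2-> S5 -0-> S2 -2-> S4 -0-> S1 -2-> S2

S2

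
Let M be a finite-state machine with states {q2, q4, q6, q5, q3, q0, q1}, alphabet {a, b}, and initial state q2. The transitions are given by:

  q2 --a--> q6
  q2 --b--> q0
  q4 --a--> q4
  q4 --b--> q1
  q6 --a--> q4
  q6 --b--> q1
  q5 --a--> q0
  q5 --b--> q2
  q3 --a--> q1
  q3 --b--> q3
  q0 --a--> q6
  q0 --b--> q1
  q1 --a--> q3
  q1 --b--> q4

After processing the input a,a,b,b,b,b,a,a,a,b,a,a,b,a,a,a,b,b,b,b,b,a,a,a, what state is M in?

q3

start at q2
read 'a': q2 → q6
read 'a': q6 → q4
read 'b': q4 → q1
read 'b': q1 → q4
read 'b': q4 → q1
read 'b': q1 → q4
read 'a': q4 → q4
read 'a': q4 → q4
read 'a': q4 → q4
read 'b': q4 → q1
read 'a': q1 → q3
read 'a': q3 → q1
read 'b': q1 → q4
read 'a': q4 → q4
read 'a': q4 → q4
read 'a': q4 → q4
read 'b': q4 → q1
read 'b': q1 → q4
read 'b': q4 → q1
read 'b': q1 → q4
read 'b': q4 → q1
read 'a': q1 → q3
read 'a': q3 → q1
read 'a': q1 → q3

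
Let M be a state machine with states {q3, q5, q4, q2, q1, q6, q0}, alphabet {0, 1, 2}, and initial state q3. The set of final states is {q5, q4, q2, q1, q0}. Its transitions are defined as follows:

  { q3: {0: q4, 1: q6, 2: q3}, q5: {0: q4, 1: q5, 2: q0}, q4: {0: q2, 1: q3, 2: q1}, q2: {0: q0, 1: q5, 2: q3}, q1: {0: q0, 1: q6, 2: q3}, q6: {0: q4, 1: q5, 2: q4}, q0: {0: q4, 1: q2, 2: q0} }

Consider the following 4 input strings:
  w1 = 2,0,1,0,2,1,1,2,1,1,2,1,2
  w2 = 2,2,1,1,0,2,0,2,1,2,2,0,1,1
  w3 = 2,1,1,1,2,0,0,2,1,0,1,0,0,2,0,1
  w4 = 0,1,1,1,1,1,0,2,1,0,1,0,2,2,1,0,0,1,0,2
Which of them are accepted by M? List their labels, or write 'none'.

w4

w1: q3 → q3 → q4 → q3 → q4 → q1 → q6 → q5 → q0 → q2 → q5 → q0 → q2 → q3  → end q3, rejected
w2: q3 → q3 → q3 → q6 → q5 → q4 → q1 → q0 → q0 → q2 → q3 → q3 → q4 → q3 → q6  → end q6, rejected
w3: q3 → q3 → q6 → q5 → q5 → q0 → q4 → q2 → q3 → q6 → q4 → q3 → q4 → q2 → q3 → q4 → q3  → end q3, rejected
w4: q3 → q4 → q3 → q6 → q5 → q5 → q5 → q4 → q1 → q6 → q4 → q3 → q4 → q1 → q3 → q6 → q4 → q2 → q5 → q4 → q1  → end q1, accepted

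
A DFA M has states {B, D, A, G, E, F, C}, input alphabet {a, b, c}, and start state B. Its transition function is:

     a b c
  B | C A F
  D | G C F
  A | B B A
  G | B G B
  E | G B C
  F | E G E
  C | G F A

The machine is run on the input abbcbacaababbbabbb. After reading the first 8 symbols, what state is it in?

E

start at B
read 'a': B → C
read 'b': C → F
read 'b': F → G
read 'c': G → B
read 'b': B → A
read 'a': A → B
read 'c': B → F
read 'a': F → E
After 8 symbols: E.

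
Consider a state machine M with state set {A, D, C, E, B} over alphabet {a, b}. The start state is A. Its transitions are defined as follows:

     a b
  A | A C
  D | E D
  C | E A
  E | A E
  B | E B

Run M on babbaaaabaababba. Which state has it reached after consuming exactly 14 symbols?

E

Trace: A -b-> C -a-> E -b-> E -b-> E -a-> A -a-> A -a-> A -a-> A -b-> C -a-> E -a-> A -b-> C -a-> E -b-> E
After 14 symbols: E.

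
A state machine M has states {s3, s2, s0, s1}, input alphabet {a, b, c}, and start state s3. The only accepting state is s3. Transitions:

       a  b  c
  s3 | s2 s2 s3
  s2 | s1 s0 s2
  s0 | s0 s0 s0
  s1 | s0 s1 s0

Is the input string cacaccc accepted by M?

Trace: s3 -c-> s3 -a-> s2 -c-> s2 -a-> s1 -c-> s0 -c-> s0 -c-> s0
End state s0 is not accepting.

No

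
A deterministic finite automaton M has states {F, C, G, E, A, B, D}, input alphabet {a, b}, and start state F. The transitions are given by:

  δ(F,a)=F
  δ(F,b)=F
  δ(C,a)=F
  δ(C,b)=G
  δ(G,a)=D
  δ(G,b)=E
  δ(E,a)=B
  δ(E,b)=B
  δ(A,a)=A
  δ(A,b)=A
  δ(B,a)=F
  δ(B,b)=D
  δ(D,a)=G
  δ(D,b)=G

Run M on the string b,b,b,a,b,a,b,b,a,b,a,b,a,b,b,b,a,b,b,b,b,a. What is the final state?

Trace: F -b-> F -b-> F -b-> F -a-> F -b-> F -a-> F -b-> F -b-> F -a-> F -b-> F -a-> F -b-> F -a-> F -b-> F -b-> F -b-> F -a-> F -b-> F -b-> F -b-> F -b-> F -a-> F

F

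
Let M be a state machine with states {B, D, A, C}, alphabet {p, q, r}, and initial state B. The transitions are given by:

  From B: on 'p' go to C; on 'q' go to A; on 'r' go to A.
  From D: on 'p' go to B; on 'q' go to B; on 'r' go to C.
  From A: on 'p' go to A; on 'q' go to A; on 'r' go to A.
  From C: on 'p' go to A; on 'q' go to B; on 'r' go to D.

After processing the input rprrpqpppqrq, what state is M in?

B → A → A → A → A → A → A → A → A → A → A → A → A

A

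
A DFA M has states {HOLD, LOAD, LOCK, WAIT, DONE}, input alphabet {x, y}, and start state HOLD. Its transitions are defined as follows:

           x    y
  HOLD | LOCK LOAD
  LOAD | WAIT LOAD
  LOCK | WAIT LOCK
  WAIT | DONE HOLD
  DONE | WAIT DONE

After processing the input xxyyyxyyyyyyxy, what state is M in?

Trace: HOLD -x-> LOCK -x-> WAIT -y-> HOLD -y-> LOAD -y-> LOAD -x-> WAIT -y-> HOLD -y-> LOAD -y-> LOAD -y-> LOAD -y-> LOAD -y-> LOAD -x-> WAIT -y-> HOLD

HOLD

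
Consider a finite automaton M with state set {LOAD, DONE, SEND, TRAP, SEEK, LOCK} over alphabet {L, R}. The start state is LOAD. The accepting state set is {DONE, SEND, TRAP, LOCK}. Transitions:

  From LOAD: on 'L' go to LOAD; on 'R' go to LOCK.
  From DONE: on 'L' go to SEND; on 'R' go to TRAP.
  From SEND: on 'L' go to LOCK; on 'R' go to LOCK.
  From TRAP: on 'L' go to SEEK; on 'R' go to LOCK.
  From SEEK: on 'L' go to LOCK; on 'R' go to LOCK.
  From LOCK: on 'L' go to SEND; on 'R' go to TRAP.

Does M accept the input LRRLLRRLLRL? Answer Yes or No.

start at LOAD
read 'L': LOAD → LOAD
read 'R': LOAD → LOCK
read 'R': LOCK → TRAP
read 'L': TRAP → SEEK
read 'L': SEEK → LOCK
read 'R': LOCK → TRAP
read 'R': TRAP → LOCK
read 'L': LOCK → SEND
read 'L': SEND → LOCK
read 'R': LOCK → TRAP
read 'L': TRAP → SEEK
End state SEEK is not accepting.

No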